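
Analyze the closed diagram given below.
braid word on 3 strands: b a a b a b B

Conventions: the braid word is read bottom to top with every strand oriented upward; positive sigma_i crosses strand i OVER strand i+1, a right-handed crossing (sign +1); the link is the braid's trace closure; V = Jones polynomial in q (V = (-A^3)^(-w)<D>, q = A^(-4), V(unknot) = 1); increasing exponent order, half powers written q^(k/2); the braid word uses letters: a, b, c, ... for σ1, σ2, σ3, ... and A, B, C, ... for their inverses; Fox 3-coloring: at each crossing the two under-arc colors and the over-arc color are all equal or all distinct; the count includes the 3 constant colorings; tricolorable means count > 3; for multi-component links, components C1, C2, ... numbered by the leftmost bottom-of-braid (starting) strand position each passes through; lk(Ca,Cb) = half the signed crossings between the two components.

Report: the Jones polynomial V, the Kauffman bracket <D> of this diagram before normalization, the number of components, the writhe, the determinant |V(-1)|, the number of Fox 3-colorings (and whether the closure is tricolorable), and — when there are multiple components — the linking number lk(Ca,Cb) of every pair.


V(q) = -q^(3/2) - q^(7/2) + q^(9/2) - q^(11/2)
bracket: A^-7 - A^-3 + A + A^9, w = +5
2 components, writhe +5, over 7 crossings
lk(C1,C2) = +2
det 4, colorings 3 of 3^7 — not tricolorable
observation: det 4 = |V(-1)|; not divisible by 3, so not tricolorable


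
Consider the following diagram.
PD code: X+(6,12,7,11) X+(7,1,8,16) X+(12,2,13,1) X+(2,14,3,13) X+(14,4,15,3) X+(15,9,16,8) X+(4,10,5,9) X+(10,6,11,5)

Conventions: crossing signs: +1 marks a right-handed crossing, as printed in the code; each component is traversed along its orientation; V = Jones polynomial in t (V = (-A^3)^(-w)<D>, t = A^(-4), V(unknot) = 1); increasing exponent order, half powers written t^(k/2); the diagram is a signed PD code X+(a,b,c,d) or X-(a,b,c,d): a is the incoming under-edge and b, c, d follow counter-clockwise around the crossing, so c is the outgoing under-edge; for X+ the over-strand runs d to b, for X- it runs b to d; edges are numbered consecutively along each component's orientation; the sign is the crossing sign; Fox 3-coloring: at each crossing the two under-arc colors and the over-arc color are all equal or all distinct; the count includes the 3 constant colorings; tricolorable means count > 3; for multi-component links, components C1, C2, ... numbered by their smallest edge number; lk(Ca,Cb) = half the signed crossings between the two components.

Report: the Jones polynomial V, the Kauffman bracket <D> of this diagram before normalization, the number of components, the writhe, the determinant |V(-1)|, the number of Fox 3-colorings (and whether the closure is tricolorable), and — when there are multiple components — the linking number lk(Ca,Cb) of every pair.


V(t) = t^3 + t^5 - t^8
bracket: -A^-8 + A^4 + A^12, w = +8
1 component, writhe +8, over 8 crossings
det 3, colorings 9 of 3^8 — tricolorable
observation: |V(-1)| = 3: so tricolorable, since 3 divides 3


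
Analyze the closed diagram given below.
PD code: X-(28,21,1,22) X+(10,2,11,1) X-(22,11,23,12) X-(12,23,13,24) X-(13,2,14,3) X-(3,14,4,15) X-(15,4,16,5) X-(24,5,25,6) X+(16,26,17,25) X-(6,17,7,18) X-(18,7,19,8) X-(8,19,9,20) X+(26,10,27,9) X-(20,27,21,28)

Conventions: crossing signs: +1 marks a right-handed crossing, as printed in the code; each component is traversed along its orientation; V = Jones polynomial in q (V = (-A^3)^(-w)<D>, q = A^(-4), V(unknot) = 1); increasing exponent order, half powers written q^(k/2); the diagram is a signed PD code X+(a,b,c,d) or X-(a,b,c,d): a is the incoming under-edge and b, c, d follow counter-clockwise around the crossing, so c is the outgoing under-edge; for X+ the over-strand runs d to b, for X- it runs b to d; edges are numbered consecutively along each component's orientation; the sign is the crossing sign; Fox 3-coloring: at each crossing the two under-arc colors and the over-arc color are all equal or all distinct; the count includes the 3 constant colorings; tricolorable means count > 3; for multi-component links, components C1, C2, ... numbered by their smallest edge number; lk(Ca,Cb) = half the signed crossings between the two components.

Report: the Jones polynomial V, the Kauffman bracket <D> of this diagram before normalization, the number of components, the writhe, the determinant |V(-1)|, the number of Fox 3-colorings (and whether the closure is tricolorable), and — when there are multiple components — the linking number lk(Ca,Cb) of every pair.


V = -q^-14 + 4q^-13 - 9q^-12 + 16q^-11 - 23q^-10 + 28q^-9 - 31q^-8 + 28q^-7 - 23q^-6 + 17q^-5 - 9q^-4 + 5q^-3 - q^-2
<D> = -A^-16 + 5A^-12 - 9A^-8 + 17A^-4 - 23 + 28A^4 - 31A^8 + 28A^12 - 23A^16 + 16A^20 - 9A^24 + 4A^28 - A^32 (w = -8)
1 component over 14 crossings, w = -8
9 Fox colorings among 3^14, |V(-1)| = 195: tricolorable
why: w = -8 shifts under R1 moves; the (-A^3)^(8) factor cancels that in V


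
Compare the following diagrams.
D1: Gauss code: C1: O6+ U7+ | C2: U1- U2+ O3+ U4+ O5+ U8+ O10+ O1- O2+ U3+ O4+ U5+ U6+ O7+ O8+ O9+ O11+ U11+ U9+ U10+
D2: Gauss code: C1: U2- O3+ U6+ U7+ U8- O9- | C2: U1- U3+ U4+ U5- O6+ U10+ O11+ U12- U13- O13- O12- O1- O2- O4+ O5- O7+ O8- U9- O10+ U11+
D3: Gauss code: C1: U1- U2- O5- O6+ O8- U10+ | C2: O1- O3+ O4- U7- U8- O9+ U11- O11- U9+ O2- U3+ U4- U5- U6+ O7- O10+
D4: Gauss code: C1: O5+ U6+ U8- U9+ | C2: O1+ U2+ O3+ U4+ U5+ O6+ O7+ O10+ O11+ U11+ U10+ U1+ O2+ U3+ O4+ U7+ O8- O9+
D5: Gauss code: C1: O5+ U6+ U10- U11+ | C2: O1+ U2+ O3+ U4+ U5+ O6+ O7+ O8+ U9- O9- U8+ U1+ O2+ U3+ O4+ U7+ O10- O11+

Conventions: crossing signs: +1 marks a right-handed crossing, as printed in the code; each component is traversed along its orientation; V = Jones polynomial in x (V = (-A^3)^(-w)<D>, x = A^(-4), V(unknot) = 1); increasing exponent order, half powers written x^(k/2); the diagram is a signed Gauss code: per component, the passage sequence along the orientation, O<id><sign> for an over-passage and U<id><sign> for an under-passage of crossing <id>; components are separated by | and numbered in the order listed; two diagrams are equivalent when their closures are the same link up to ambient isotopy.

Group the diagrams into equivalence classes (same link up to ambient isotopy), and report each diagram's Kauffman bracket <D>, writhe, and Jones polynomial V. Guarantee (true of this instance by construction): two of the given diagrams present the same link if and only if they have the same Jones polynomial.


grouping into links: {D1, D4, D5} | {D2} | {D3}
V(D1) = -x^(5/2) - 2x^(9/2) + x^(11/2) - 2x^(13/2) + 2x^(15/2) - x^(17/2) + x^(19/2)  (w +9, c 11, <D> = -A^-11 + A^-7 - 2A^-3 + 2A - A^5 + 2A^9 + A^17)
V(D2) = -x^(-3/2) + x^(-1/2) - 2x^(1/2) + x^(3/2) - 2x^(5/2) + x^(7/2)  (w -1, c 13, <D> = -A^-17 + 2A^-13 - A^-9 + 2A^-5 - A^-1 + A^3)
V(D3) = -x^(-5/2) - x^(-1/2)  (w -3, c 11, <D> = A^-7 + A)
V(D4) = -x^(5/2) - 2x^(9/2) + x^(11/2) - 2x^(13/2) + 2x^(15/2) - x^(17/2) + x^(19/2)  (w +9, c 11, <D> = -A^-11 + A^-7 - 2A^-3 + 2A - A^5 + 2A^9 + A^17)
V(D5) = -x^(5/2) - 2x^(9/2) + x^(11/2) - 2x^(13/2) + 2x^(15/2) - x^(17/2) + x^(19/2)  (w +7, c 11, <D> = -A^-17 + A^-13 - 2A^-9 + 2A^-5 - A^-1 + 2A^3 + A^11)
why: 3 classes among 5 diagrams; unequal V(x) rules out equality


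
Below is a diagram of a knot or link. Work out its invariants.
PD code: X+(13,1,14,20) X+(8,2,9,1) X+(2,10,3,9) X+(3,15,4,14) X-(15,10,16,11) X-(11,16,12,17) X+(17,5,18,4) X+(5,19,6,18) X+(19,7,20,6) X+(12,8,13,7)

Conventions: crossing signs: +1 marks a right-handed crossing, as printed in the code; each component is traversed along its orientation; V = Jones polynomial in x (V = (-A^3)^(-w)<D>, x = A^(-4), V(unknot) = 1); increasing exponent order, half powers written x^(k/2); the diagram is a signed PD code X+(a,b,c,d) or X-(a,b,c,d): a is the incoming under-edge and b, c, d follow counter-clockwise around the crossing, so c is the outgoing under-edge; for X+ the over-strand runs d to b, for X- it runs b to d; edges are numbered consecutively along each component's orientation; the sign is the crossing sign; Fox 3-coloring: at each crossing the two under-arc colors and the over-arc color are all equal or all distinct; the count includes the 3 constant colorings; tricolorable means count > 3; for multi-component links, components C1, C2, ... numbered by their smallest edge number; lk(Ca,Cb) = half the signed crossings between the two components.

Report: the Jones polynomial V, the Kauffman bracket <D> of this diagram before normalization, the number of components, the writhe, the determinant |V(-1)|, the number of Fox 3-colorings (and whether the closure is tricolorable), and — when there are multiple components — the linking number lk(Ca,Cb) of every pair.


V(x) = x^2 - x^3 + 2x^4 - 2x^5 + 3x^6 - 2x^7 + x^8 - x^9
bracket: -A^-18 + A^-14 - 2A^-10 + 3A^-6 - 2A^-2 + 2A^2 - A^6 + A^10, w = +6
1 component, writhe +6, over 10 crossings
det 13, colorings 3 of 3^10 — not tricolorable
observation: det 13 = |V(-1)|; not divisible by 3, so not tricolorable


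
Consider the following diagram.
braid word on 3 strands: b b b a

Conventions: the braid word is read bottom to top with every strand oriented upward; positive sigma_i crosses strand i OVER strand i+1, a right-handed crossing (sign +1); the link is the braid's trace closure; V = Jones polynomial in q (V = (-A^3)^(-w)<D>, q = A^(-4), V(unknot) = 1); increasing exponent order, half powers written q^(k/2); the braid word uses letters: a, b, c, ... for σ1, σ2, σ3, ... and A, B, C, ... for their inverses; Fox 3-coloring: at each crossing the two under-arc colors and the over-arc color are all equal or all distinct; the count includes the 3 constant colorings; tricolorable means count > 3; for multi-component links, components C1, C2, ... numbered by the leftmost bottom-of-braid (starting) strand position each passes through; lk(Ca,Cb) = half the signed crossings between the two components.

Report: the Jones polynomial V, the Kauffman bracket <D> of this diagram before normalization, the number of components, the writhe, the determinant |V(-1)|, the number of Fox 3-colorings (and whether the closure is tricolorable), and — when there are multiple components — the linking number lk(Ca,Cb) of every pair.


Jones polynomial: V(q) = q + q^3 - q^4
<D> = -A^-4 + 1 + A^8; writhe +4
components 1, writhe +4 (4 crossings)
3-colorings: 9 of 3^4, det 3 — tricolorable
note: |V(-1)| = 3: so tricolorable, since 3 divides 3


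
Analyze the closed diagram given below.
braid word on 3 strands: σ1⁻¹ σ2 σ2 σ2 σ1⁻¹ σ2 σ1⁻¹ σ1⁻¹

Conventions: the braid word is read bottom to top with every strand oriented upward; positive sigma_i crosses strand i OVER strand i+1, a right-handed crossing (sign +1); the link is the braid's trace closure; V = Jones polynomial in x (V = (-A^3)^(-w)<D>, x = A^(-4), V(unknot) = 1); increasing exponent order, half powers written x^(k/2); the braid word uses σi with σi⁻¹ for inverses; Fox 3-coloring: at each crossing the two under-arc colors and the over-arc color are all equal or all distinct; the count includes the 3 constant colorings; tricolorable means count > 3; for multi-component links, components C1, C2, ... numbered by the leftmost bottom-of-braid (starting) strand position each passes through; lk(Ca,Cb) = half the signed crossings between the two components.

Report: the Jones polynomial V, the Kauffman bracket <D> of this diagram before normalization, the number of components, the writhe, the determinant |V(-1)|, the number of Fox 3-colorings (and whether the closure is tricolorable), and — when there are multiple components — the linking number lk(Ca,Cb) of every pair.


V(x) = x^-4 - 2x^-3 + 3x^-2 - 4x^-1 + 5 - 4x + 3x^2 - 2x^3 + x^4
bracket: A^-16 - 2A^-12 + 3A^-8 - 4A^-4 + 5 - 4A^4 + 3A^8 - 2A^12 + A^16, w = 0
1 component, writhe 0, over 8 crossings
det 25, colorings 3 of 3^8 — not tricolorable
observation: w = 0 (over 8 crossings) is diagram-only; (-A^3)^(0) removes it from V


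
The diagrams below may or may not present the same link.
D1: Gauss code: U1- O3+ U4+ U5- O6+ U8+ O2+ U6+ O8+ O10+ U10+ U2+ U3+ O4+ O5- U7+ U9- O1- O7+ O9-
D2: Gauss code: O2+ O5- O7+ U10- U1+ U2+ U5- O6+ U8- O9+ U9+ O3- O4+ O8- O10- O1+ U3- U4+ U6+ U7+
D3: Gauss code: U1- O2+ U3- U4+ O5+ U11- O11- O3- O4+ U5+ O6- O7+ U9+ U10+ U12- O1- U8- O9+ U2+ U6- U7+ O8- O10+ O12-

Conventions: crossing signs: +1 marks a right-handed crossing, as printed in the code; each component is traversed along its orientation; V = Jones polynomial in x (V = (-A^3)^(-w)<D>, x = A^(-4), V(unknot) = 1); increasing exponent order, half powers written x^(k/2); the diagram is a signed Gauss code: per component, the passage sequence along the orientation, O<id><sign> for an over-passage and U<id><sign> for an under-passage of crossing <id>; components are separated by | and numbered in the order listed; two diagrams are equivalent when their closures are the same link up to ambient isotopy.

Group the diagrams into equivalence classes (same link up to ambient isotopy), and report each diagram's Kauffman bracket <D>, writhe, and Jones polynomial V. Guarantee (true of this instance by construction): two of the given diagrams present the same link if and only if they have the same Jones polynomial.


equivalence classes: {D1} | {D2} | {D3}
D1 (bracket -A^-4 + 1 + A^8; 10 crossings at w = +4): V = x + x^3 - x^4
V(D2) = 1  (w +2, c 10, <D> = A^6)
D3 (bracket A^-8 - A^-4 + 1 - A^4 + A^8; 12 crossings at w = 0): V = x^-2 - x^-1 + 1 - x + x^2
key observation: comparing 3 Jones polynomials yields 3 groups


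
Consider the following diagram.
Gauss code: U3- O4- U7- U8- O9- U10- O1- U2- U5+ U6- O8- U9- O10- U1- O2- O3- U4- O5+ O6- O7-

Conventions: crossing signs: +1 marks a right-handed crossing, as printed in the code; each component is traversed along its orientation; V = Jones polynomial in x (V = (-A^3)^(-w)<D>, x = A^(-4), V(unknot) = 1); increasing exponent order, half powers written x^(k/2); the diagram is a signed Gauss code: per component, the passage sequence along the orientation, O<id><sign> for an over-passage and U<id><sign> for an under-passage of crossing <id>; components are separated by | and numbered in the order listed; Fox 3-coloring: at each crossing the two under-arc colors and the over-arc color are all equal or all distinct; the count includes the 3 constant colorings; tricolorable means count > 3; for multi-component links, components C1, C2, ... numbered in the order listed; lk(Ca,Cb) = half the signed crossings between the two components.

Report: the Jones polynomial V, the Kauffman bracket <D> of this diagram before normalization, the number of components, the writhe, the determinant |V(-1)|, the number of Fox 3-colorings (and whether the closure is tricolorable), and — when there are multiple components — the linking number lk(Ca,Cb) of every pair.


Jones polynomial: V(x) = x^-11 - 2x^-10 + 2x^-9 - 3x^-8 + 2x^-7 - 2x^-6 + 2x^-5 + x^-3
<D> = A^-12 + 2A^-4 - 2 + 2A^4 - 3A^8 + 2A^12 - 2A^16 + A^20; writhe -8
components 1, writhe -8 (10 crossings)
3-colorings: 9 of 3^10, det 15 — tricolorable
note: |V(-1)| = 15: so tricolorable, since 3 divides 15


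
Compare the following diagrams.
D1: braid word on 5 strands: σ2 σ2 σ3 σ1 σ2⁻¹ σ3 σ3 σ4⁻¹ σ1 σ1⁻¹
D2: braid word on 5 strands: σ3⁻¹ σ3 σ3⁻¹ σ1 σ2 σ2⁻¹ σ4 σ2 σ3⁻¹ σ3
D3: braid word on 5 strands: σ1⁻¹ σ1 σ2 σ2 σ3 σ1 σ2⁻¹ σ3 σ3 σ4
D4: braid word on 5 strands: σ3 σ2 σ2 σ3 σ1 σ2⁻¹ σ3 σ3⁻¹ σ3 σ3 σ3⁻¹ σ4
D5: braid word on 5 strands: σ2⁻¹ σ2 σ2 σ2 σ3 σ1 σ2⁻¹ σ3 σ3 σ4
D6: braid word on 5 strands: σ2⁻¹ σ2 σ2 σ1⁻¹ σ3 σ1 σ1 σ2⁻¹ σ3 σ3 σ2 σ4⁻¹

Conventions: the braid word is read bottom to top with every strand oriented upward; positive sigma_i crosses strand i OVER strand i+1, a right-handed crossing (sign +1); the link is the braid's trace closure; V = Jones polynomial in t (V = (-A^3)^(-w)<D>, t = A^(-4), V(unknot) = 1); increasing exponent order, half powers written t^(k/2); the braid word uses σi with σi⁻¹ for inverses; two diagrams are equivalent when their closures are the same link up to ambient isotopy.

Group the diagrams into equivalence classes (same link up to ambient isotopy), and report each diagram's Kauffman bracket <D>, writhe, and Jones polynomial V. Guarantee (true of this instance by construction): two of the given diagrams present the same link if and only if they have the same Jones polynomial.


classes: {D1, D3, D4, D5, D6} | {D2}
V(D1) = t - t^2 + 2t^3 - t^4 + t^5 - t^6  [10 crossings, <D> = -A^-12 + A^-8 - A^-4 + 2 - A^4 + A^8, w = +4]
V(D2) = 1  (w +2, c 10, <D> = A^6)
V(D3) = t - t^2 + 2t^3 - t^4 + t^5 - t^6  [10 crossings, <D> = -A^-6 + A^-2 - A^2 + 2A^6 - A^10 + A^14, w = +6]
V(D4) = t - t^2 + 2t^3 - t^4 + t^5 - t^6  [12 crossings, <D> = -A^-6 + A^-2 - A^2 + 2A^6 - A^10 + A^14, w = +6]
V(D5) = t - t^2 + 2t^3 - t^4 + t^5 - t^6  [10 crossings, <D> = -A^-6 + A^-2 - A^2 + 2A^6 - A^10 + A^14, w = +6]
V(D6) = t - t^2 + 2t^3 - t^4 + t^5 - t^6  (w +4, c 12, <D> = -A^-12 + A^-8 - A^-4 + 2 - A^4 + A^8)
insight: comparing 6 Jones polynomials yields 2 groups


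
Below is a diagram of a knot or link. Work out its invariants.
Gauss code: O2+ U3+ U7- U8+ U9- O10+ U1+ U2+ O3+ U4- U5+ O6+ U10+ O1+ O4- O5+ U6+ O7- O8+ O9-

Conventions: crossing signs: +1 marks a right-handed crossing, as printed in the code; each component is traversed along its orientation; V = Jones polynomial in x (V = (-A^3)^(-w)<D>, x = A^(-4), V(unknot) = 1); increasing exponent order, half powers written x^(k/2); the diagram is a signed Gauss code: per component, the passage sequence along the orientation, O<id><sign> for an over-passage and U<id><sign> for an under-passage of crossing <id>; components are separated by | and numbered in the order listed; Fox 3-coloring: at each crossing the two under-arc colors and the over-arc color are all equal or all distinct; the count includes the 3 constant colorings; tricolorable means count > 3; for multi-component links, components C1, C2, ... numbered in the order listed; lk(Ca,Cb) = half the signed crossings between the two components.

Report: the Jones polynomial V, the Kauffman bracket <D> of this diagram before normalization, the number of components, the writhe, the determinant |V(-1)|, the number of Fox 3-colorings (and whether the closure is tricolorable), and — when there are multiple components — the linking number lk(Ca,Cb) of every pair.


Jones polynomial: V(x) = x - x^2 + 2x^3 - x^4 + x^5 - x^6
<D> = -A^-12 + A^-8 - A^-4 + 2 - A^4 + A^8; writhe +4
components 1, writhe +4 (10 crossings)
3-colorings: 3 of 3^10, det 7 — not tricolorable
note: w = +4 shifts under R1 moves; the (-A^3)^(-4) factor cancels that in V


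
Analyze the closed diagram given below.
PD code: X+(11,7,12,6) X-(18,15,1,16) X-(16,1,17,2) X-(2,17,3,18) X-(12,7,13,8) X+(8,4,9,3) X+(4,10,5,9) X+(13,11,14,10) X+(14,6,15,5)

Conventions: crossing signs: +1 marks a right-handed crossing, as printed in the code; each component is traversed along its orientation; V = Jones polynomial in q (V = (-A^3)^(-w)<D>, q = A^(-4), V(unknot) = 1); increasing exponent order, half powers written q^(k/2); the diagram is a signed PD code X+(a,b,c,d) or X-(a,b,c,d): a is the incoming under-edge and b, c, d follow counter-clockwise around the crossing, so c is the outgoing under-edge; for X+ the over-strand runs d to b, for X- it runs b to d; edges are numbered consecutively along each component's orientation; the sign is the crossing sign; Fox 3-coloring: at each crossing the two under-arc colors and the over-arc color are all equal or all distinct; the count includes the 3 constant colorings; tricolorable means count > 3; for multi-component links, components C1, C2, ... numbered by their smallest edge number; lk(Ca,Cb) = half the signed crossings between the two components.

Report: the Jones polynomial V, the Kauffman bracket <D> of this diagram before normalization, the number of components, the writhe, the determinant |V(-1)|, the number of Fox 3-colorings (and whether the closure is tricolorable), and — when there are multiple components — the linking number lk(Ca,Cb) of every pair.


V(q) = -q^-3 + q^-2 - q^-1 + 3 - q + q^2 - q^3
bracket: A^-9 - A^-5 + A^-1 - 3A^3 + A^7 - A^11 + A^15, w = +1
1 component, writhe +1, over 9 crossings
det 9, colorings 27 of 3^9 — tricolorable
observation: w = +1 shifts under R1 moves; the (-A^3)^(-1) factor cancels that in V


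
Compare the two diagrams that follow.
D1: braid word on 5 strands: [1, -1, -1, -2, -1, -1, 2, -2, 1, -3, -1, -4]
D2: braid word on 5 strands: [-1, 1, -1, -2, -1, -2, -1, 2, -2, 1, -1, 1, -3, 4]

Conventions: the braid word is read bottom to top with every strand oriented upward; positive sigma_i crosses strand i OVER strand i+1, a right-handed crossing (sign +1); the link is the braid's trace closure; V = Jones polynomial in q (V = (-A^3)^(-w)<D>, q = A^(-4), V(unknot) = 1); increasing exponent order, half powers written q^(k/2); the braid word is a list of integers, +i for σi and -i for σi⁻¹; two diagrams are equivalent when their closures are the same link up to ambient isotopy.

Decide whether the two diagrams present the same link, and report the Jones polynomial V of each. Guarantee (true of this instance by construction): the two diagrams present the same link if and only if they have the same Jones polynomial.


same link: yes
V(D1) = -q^-4 + q^-3 + q^-1  [12 crossings, <D> = A^-14 + A^-6 - A^-2, w = -6]
V(D2) = -q^-4 + q^-3 + q^-1  [14 crossings, <D> = A^-8 + 1 - A^4, w = -4]
insight: all 2 diagrams share one V(q), hence one class


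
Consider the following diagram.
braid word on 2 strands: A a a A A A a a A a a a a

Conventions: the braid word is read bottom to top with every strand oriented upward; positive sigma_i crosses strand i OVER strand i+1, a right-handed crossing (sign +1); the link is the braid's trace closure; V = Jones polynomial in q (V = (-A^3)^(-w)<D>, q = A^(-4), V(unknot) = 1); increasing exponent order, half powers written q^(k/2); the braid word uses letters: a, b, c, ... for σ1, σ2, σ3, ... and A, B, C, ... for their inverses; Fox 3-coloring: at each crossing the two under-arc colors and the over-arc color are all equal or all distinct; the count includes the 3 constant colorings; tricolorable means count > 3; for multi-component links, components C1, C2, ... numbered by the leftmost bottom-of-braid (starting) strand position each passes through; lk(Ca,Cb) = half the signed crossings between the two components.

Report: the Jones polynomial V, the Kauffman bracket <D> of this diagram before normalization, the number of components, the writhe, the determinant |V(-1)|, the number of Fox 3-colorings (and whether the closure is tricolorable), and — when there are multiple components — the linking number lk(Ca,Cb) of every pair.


V = q + q^3 - q^4
<D> = A^-7 - A^-3 - A^5 (w = +3)
1 component over 13 crossings, w = +3
9 Fox colorings among 3^13, |V(-1)| = 3: tricolorable
why: |V(-1)| = 3: so tricolorable, since 3 divides 3


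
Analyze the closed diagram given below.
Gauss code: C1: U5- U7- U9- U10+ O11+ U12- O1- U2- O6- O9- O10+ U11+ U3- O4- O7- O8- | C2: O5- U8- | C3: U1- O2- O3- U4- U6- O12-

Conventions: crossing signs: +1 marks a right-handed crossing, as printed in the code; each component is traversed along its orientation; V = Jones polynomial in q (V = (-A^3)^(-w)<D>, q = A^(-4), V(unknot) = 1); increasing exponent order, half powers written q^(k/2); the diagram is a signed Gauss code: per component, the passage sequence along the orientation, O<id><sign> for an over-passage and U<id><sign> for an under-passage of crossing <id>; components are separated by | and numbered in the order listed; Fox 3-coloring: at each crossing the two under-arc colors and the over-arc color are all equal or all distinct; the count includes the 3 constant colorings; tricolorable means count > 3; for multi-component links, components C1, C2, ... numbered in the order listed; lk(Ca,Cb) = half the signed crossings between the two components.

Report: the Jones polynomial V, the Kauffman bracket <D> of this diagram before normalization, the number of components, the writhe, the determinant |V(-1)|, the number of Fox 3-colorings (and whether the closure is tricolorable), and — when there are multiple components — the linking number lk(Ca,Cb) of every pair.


Jones polynomial: V(q) = q^-10 - q^-9 + 3q^-8 - 3q^-7 + 4q^-6 - 3q^-5 + 3q^-4 - q^-3 + q^-2
<D> = A^-16 - A^-12 + 3A^-8 - 3A^-4 + 4 - 3A^4 + 3A^8 - A^12 + A^16; writhe -8
components 3, writhe -8 (12 crossings)
linking number lk(C1,C2) = -1
lk(C1,C3): -3
lk(C2,C3) = 0
3-colorings: 3 of 3^12, det 20 — not tricolorable
note: det 20 = |V(-1)|; not divisible by 3, so not tricolorable


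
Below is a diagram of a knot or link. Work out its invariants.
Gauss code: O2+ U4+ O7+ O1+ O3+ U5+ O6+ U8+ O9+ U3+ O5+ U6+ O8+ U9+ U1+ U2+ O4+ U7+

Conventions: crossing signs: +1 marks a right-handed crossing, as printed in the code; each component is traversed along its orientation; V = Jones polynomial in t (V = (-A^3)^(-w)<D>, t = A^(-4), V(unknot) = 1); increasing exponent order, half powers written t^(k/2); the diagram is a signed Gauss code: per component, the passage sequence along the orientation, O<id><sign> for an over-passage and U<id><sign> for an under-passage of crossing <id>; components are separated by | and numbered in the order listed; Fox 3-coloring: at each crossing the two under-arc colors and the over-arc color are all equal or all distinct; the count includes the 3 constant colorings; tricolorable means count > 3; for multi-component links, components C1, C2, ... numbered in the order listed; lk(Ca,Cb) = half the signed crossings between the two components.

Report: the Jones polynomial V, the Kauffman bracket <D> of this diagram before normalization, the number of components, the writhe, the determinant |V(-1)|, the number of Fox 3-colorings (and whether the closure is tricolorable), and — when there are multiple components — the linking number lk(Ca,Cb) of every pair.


Jones polynomial: V(t) = t^3 + 2t^5 - 2t^6 + 2t^7 - 3t^8 + 2t^9 - 2t^10 + t^11
<D> = -A^-17 + 2A^-13 - 2A^-9 + 3A^-5 - 2A^-1 + 2A^3 - 2A^7 - A^15; writhe +9
components 1, writhe +9 (9 crossings)
3-colorings: 9 of 3^9, det 15 — tricolorable
note: det 15 = |V(-1)|; divisible by 3, so tricolorable


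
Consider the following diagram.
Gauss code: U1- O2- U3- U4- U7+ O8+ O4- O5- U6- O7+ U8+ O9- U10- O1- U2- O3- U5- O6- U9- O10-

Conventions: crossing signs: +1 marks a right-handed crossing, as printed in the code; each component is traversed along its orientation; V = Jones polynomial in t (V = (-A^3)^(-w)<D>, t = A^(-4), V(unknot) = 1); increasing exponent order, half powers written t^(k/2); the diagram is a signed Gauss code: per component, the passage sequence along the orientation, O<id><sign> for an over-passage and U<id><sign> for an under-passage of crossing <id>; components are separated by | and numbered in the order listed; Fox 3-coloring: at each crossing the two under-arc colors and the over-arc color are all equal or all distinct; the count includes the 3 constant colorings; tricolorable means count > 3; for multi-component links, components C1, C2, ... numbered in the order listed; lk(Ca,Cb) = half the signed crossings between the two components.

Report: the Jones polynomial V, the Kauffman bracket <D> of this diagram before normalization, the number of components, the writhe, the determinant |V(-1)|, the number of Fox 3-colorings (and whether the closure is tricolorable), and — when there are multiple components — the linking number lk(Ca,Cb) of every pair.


V(t) = -t^-9 + t^-8 - 2t^-7 + 3t^-6 - 2t^-5 + 2t^-4 - t^-3 + t^-2
bracket: A^-10 - A^-6 + 2A^-2 - 2A^2 + 3A^6 - 2A^10 + A^14 - A^18, w = -6
1 component, writhe -6, over 10 crossings
det 13, colorings 3 of 3^10 — not tricolorable
observation: det 13 = |V(-1)|; not divisible by 3, so not tricolorable


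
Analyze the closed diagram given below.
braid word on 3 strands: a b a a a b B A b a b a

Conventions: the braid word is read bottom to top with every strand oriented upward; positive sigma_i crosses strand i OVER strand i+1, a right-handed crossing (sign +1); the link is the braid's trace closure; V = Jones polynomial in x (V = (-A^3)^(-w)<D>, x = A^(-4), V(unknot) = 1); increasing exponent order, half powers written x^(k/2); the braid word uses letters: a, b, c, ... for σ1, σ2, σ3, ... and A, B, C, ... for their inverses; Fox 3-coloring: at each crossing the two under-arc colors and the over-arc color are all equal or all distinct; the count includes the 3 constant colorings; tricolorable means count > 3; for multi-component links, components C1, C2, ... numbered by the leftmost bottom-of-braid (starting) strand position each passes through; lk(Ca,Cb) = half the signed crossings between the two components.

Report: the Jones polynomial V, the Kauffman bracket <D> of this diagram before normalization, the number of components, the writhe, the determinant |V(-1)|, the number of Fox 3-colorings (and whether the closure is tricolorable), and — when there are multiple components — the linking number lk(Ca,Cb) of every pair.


Jones polynomial: V(x) = x^3 + x^5 - x^8
<D> = -A^-8 + A^4 + A^12; writhe +8
components 1, writhe +8 (12 crossings)
3-colorings: 9 of 3^12, det 3 — tricolorable
note: free reduction leaves σ1 σ2 σ1 σ1 σ2 σ1 σ2 σ1 of the original 12 letters


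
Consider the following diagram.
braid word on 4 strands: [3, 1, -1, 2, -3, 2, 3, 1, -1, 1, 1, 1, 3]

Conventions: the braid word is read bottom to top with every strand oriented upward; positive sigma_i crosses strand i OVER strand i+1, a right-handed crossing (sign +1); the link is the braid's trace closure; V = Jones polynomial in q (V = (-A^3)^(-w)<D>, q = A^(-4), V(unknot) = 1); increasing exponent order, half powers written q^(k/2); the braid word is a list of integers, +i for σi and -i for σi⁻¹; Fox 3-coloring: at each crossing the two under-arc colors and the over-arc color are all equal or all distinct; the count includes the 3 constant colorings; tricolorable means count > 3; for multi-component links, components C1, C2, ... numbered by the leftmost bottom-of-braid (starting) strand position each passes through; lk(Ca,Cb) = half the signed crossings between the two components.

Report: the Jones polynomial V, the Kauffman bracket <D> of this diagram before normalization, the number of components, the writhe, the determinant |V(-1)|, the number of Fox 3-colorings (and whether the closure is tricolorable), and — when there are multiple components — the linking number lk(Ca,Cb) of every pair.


Jones polynomial: V(q) = q^2 - q^3 + 3q^4 - 3q^5 + 4q^6 - 4q^7 + 2q^8 - 2q^9 + q^10
<D> = -A^-19 + 2A^-15 - 2A^-11 + 4A^-7 - 4A^-3 + 3A - 3A^5 + A^9 - A^13; writhe +7
components 1, writhe +7 (13 crossings)
3-colorings: 9 of 3^13, det 21 — tricolorable
note: inverse pairs cancel, leaving σ3 σ2 σ3⁻¹ σ2 σ3 σ1 σ1 σ1 σ3


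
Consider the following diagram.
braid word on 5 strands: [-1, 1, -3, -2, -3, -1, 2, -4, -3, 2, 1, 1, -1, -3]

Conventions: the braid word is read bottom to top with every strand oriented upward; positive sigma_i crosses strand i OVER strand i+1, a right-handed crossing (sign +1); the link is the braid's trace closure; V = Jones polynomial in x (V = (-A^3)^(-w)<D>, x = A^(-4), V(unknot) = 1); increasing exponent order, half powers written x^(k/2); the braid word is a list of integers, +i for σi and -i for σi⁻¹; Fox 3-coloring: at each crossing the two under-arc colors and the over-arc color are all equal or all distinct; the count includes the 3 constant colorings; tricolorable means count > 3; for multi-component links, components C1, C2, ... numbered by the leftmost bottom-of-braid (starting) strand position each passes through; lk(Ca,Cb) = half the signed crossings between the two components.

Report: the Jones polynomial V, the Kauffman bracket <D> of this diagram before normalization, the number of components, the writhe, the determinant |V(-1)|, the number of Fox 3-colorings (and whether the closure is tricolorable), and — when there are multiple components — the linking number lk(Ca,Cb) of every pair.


V(x) = x^-5 - 2x^-4 + 2x^-3 - 2x^-2 + 2x^-1 - 1 + x
bracket: A^-16 - A^-12 + 2A^-8 - 2A^-4 + 2 - 2A^4 + A^8, w = -4
1 component, writhe -4, over 14 crossings
det 11, colorings 3 of 3^14 — not tricolorable
observation: V spans 6 powers of x: at least 6 crossings in any diagram


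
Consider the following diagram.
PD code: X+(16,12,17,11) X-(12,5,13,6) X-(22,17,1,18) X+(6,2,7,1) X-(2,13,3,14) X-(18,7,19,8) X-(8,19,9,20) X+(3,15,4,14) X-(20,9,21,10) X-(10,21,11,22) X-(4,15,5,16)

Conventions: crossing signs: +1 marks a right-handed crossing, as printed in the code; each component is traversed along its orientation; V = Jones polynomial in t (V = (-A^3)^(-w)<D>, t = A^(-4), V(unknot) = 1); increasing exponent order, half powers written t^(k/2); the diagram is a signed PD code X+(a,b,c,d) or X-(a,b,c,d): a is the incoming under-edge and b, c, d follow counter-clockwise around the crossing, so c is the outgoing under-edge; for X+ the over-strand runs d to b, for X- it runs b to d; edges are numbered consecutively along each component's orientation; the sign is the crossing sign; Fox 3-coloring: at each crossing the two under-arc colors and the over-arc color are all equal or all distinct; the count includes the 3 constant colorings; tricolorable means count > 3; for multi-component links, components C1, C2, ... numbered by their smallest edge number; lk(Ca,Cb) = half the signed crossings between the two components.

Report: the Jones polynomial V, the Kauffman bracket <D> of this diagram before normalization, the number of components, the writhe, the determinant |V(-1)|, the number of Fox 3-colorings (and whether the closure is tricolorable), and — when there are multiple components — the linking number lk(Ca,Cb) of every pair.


V(t) = -t^-9 + 2t^-8 - 4t^-7 + 5t^-6 - 5t^-5 + 6t^-4 - 4t^-3 + 3t^-2 - 2t^-1 + 1
bracket: -A^-15 + 2A^-11 - 3A^-7 + 4A^-3 - 6A + 5A^5 - 5A^9 + 4A^13 - 2A^17 + A^21, w = -5
1 component, writhe -5, over 11 crossings
det 33, colorings 9 of 3^11 — tricolorable
observation: the span of V is 9, forcing >= 9 crossings in any diagram


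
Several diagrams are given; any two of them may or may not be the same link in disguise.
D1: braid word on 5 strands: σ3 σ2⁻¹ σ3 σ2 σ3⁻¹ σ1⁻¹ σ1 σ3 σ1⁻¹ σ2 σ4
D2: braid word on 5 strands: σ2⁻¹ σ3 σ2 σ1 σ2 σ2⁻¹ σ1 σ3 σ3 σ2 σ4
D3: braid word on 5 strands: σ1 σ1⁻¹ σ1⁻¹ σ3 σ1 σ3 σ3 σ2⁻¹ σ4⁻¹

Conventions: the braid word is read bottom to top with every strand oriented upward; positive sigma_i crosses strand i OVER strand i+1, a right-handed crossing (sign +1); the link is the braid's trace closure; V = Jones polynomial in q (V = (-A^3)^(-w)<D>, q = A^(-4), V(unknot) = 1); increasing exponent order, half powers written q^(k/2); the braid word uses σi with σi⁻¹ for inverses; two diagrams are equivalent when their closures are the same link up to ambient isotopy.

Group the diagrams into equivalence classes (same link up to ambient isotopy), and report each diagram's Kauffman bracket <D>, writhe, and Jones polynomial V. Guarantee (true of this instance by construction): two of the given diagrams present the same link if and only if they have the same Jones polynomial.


grouping into links: {D1} | {D2} | {D3}
V(D1) = -q^(1/2) + q^(3/2) - q^(5/2) - q^(9/2)  (w +3, c 11, <D> = A^-9 + A^-1 - A^3 + A^7)
D2 (bracket -A^-5 + A^-1 - A^3 + 2A^7 + A^15; 11 crossings at w = +7): V = -q^(3/2) - 2q^(7/2) + q^(9/2) - q^(11/2) + q^(13/2)
D3 (bracket -A^-15 + A^-7 + A^-3 + A; 9 crossings at w = +1): V = -q^(1/2) - q^(3/2) - q^(5/2) + q^(9/2)
why: comparing 3 Jones polynomials yields 3 groups


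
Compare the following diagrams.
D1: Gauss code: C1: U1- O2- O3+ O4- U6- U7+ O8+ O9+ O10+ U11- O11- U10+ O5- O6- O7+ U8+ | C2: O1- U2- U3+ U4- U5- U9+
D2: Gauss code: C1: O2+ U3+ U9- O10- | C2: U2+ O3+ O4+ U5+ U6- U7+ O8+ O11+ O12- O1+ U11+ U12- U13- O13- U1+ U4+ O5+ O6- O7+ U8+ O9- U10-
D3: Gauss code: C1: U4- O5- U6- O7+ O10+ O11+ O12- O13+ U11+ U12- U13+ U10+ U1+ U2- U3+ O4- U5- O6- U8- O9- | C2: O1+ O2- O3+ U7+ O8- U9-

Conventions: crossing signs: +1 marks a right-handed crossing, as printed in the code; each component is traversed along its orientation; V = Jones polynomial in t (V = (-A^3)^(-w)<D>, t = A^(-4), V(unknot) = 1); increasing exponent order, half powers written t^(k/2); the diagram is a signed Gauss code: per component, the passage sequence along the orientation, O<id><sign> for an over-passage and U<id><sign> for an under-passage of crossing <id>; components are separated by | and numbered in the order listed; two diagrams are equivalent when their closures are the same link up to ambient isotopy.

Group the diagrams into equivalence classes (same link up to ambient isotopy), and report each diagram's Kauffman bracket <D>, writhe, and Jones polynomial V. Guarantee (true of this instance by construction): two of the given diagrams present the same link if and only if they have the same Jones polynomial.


classes: {D1} | {D2} | {D3}
V(D1) = -t^(-5/2) - t^(-1/2)  [11 crossings, <D> = A^-1 + A^7, w = -1]
V(D2) = -t^(1/2) - t^(3/2) - t^(5/2) + t^(9/2)  (w +3, c 13, <D> = -A^-9 + A^-1 + A^3 + A^7)
D3 (bracket A^-5 - A^-1 + 3A^3 - 2A^7 + 3A^11 - 3A^15 + 2A^19 - A^23; 13 crossings at w = -1): V = t^(-13/2) - 2t^(-11/2) + 3t^(-9/2) - 3t^(-7/2) + 2t^(-5/2) - 3t^(-3/2) + t^(-1/2) - t^(1/2)
note: 3 classes among 3 diagrams; unequal V(t) rules out equality


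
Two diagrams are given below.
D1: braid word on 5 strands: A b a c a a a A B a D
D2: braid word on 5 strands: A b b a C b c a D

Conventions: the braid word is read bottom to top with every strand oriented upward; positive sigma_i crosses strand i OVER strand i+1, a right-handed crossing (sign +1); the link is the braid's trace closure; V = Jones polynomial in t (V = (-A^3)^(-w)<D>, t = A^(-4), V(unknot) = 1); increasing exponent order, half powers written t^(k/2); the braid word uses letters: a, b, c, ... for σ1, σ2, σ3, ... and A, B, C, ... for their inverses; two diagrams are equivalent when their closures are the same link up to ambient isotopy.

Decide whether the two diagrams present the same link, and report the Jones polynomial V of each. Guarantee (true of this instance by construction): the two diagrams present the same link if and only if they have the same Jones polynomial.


same link: no
V(D1) = -t^(1/2) - t^(3/2) - t^(5/2) + t^(9/2)  [11 crossings, <D> = -A^-9 + A^-1 + A^3 + A^7, w = +3]
V(D2) = -t^(1/2) - t^(5/2)  (w +3, c 9, <D> = A^-1 + A^7)
note: 2 classes among 2 diagrams; unequal V(t) rules out equality


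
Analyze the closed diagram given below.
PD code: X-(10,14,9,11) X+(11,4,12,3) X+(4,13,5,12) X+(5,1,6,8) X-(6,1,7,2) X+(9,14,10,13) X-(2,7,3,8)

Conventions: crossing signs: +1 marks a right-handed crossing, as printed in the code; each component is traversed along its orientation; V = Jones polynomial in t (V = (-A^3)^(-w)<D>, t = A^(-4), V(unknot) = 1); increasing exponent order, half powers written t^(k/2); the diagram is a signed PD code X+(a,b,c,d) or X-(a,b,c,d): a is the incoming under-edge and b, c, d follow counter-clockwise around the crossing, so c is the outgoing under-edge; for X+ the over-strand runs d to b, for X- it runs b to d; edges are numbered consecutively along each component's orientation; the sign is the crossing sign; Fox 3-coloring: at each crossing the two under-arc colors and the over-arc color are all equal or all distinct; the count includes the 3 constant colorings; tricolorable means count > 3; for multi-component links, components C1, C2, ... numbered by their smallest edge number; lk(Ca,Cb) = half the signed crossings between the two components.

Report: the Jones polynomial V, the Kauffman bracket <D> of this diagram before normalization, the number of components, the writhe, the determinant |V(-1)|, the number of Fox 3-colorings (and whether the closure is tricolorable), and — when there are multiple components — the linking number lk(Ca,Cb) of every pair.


Jones polynomial: V(t) = 1 + t + t^2 + t^3
<D> = -A^-9 - A^-5 - A^-1 - A^3; writhe +1
components 3, writhe +1 (7 crossings)
linking number lk(C1,C2) = 0
lk(C1,C3): +1
lk(C2,C3) = 0
3-colorings: 9 of 3^7, det 0 — tricolorable
note: span 3 respects span(V) <= c + mu - 1 = 9 for this 3-component diagram
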